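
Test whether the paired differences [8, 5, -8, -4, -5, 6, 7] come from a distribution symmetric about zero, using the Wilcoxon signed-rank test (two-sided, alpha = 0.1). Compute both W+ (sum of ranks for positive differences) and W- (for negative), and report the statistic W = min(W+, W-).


Step 1: Drop any zero differences (none here) and take |d_i|.
|d| = [8, 5, 8, 4, 5, 6, 7]
Step 2: Midrank |d_i| (ties get averaged ranks).
ranks: |8|->6.5, |5|->2.5, |8|->6.5, |4|->1, |5|->2.5, |6|->4, |7|->5
Step 3: Attach original signs; sum ranks with positive sign and with negative sign.
W+ = 6.5 + 2.5 + 4 + 5 = 18
W- = 6.5 + 1 + 2.5 = 10
(Check: W+ + W- = 28 should equal n(n+1)/2 = 28.)
Step 4: Test statistic W = min(W+, W-) = 10.
Step 5: Ties in |d|, so use the tie-corrected normal approximation.
        E[W] = n(n+1)/4 = 7*8/4 = 14.
        Tie groups: |d|=5 (t=2), |d|=8 (t=2); sum(t^3 - t) = 12.
        Var[W] = n(n+1)(2n+1)/24 - sum(t^3-t)/48 = 840/24 - 12/48 = 34.75.
        z = (W - E[W]) / sqrt(Var[W]) = (10 - 14) / 5.8949 = -0.6786.
        Two-sided p = 2*Phi(z) = 0.497422.
Step 6: alpha = 0.1. fail to reject H0.

W+ = 18, W- = 10, W = min = 10, p = 0.497422, fail to reject H0.


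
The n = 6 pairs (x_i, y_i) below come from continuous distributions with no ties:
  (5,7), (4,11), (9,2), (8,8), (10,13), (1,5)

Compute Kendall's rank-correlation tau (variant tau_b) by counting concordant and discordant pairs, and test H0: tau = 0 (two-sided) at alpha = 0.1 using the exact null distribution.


Step 1: Enumerate the 15 unordered pairs (i,j) with i<j and classify each by sign(x_j-x_i) * sign(y_j-y_i).
  (1,2):dx=-1,dy=+4->D; (1,3):dx=+4,dy=-5->D; (1,4):dx=+3,dy=+1->C; (1,5):dx=+5,dy=+6->C
  (1,6):dx=-4,dy=-2->C; (2,3):dx=+5,dy=-9->D; (2,4):dx=+4,dy=-3->D; (2,5):dx=+6,dy=+2->C
  (2,6):dx=-3,dy=-6->C; (3,4):dx=-1,dy=+6->D; (3,5):dx=+1,dy=+11->C; (3,6):dx=-8,dy=+3->D
  (4,5):dx=+2,dy=+5->C; (4,6):dx=-7,dy=-3->C; (5,6):dx=-9,dy=-8->C
Step 2: C = 9, D = 6, total pairs = 15.
Step 3: tau = (C - D)/(n(n-1)/2) = (9 - 6)/15 = 0.200000.
Step 4: Exact two-sided p-value (enumerate n! = 720 permutations of y under H0): p = 0.719444.
Step 5: alpha = 0.1. fail to reject H0.

tau_b = 0.2000 (C=9, D=6), p = 0.719444, fail to reject H0.


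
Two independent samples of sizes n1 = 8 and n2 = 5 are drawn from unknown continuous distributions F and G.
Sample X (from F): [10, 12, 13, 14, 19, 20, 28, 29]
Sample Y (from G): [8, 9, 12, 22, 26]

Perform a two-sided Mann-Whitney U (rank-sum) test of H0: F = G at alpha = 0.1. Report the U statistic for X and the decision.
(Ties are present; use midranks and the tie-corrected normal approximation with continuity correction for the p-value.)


Step 1: Combine and sort all 13 observations; assign midranks.
sorted (value, group): (8,Y), (9,Y), (10,X), (12,X), (12,Y), (13,X), (14,X), (19,X), (20,X), (22,Y), (26,Y), (28,X), (29,X)
ranks: 8->1, 9->2, 10->3, 12->4.5, 12->4.5, 13->6, 14->7, 19->8, 20->9, 22->10, 26->11, 28->12, 29->13
Step 2: Rank sum for X: R1 = 3 + 4.5 + 6 + 7 + 8 + 9 + 12 + 13 = 62.5.
Step 3: U_X = R1 - n1(n1+1)/2 = 62.5 - 8*9/2 = 62.5 - 36 = 26.5.
       U_Y = n1*n2 - U_X = 40 - 26.5 = 13.5.
Step 4: Ties are present, so use the tie-corrected normal approximation (with continuity correction) for the p-value.
Step 5: p-value = 0.379120; compare to alpha = 0.1. fail to reject H0.

U_X = 26.5, p = 0.379120, fail to reject H0 at alpha = 0.1.


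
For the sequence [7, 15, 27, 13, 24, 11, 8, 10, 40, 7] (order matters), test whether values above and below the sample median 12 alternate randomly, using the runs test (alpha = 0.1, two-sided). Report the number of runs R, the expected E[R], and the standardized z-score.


Step 1: Compute median = 12; label A = above, B = below.
Labels in order: BAAAABBBAB  (n_A = 5, n_B = 5)
Step 2: Count runs R = 5.
Step 3: Under H0 (random ordering), E[R] = 2*n_A*n_B/(n_A+n_B) + 1 = 2*5*5/10 + 1 = 6.0000.
        Var[R] = 2*n_A*n_B*(2*n_A*n_B - n_A - n_B) / ((n_A+n_B)^2 * (n_A+n_B-1)) = 2000/900 = 2.2222.
        SD[R] = 1.4907.
Step 4: Continuity-corrected z = (R + 0.5 - E[R]) / SD[R] = (5 + 0.5 - 6.0000) / 1.4907 = -0.3354.
Step 5: Two-sided p-value via normal approximation = 2*(1 - Phi(|z|)) = 0.737316.
Step 6: alpha = 0.1. fail to reject H0.

R = 5, z = -0.3354, p = 0.737316, fail to reject H0.


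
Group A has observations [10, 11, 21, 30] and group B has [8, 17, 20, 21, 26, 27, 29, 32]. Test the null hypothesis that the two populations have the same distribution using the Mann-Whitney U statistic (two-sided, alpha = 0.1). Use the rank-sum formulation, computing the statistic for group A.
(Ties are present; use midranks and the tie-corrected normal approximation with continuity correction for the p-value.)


Step 1: Combine and sort all 12 observations; assign midranks.
sorted (value, group): (8,Y), (10,X), (11,X), (17,Y), (20,Y), (21,X), (21,Y), (26,Y), (27,Y), (29,Y), (30,X), (32,Y)
ranks: 8->1, 10->2, 11->3, 17->4, 20->5, 21->6.5, 21->6.5, 26->8, 27->9, 29->10, 30->11, 32->12
Step 2: Rank sum for X: R1 = 2 + 3 + 6.5 + 11 = 22.5.
Step 3: U_X = R1 - n1(n1+1)/2 = 22.5 - 4*5/2 = 22.5 - 10 = 12.5.
       U_Y = n1*n2 - U_X = 32 - 12.5 = 19.5.
Step 4: Ties are present, so use the tie-corrected normal approximation (with continuity correction) for the p-value.
Step 5: p-value = 0.609759; compare to alpha = 0.1. fail to reject H0.

U_X = 12.5, p = 0.609759, fail to reject H0 at alpha = 0.1.


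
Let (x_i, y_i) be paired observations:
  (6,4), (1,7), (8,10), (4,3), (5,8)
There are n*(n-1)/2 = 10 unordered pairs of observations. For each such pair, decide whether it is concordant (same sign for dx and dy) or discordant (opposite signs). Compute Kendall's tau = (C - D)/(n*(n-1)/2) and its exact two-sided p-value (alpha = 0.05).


Step 1: Enumerate the 10 unordered pairs (i,j) with i<j and classify each by sign(x_j-x_i) * sign(y_j-y_i).
  (1,2):dx=-5,dy=+3->D; (1,3):dx=+2,dy=+6->C; (1,4):dx=-2,dy=-1->C; (1,5):dx=-1,dy=+4->D
  (2,3):dx=+7,dy=+3->C; (2,4):dx=+3,dy=-4->D; (2,5):dx=+4,dy=+1->C; (3,4):dx=-4,dy=-7->C
  (3,5):dx=-3,dy=-2->C; (4,5):dx=+1,dy=+5->C
Step 2: C = 7, D = 3, total pairs = 10.
Step 3: tau = (C - D)/(n(n-1)/2) = (7 - 3)/10 = 0.400000.
Step 4: Exact two-sided p-value (enumerate n! = 120 permutations of y under H0): p = 0.483333.
Step 5: alpha = 0.05. fail to reject H0.

tau_b = 0.4000 (C=7, D=3), p = 0.483333, fail to reject H0.


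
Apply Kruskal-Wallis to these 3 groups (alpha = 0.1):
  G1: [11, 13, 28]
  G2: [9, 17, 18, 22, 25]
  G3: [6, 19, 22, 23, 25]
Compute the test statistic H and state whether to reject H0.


Step 1: Combine all N = 13 observations and assign midranks.
sorted (value, group, rank): (6,G3,1), (9,G2,2), (11,G1,3), (13,G1,4), (17,G2,5), (18,G2,6), (19,G3,7), (22,G2,8.5), (22,G3,8.5), (23,G3,10), (25,G2,11.5), (25,G3,11.5), (28,G1,13)
Step 2: Sum ranks within each group.
R_1 = 20 (n_1 = 3)
R_2 = 33 (n_2 = 5)
R_3 = 38 (n_3 = 5)
Step 3: H = 12/(N(N+1)) * sum(R_i^2/n_i) - 3(N+1)
     = 12/(13*14) * (20^2/3 + 33^2/5 + 38^2/5) - 3*14
     = 0.065934 * 639.933 - 42
     = 0.193407.
Step 4: Ties present; correction factor C = 1 - 12/(13^3 - 13) = 0.994505. Corrected H = 0.193407 / 0.994505 = 0.194475.
Step 5: Under H0, H ~ chi^2(2); p-value = 0.907340.
Step 6: alpha = 0.1. fail to reject H0.

H = 0.1945, df = 2, p = 0.907340, fail to reject H0.


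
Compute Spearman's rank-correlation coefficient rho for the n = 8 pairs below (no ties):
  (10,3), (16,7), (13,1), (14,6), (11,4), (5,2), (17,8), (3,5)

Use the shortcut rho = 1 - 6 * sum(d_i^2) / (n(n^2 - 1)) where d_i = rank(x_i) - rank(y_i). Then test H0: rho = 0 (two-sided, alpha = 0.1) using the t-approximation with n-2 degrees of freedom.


Step 1: Rank x and y separately (midranks; no ties here).
rank(x): 10->3, 16->7, 13->5, 14->6, 11->4, 5->2, 17->8, 3->1
rank(y): 3->3, 7->7, 1->1, 6->6, 4->4, 2->2, 8->8, 5->5
Step 2: d_i = R_x(i) - R_y(i); compute d_i^2.
  (3-3)^2=0, (7-7)^2=0, (5-1)^2=16, (6-6)^2=0, (4-4)^2=0, (2-2)^2=0, (8-8)^2=0, (1-5)^2=16
sum(d^2) = 32.
Step 3: rho = 1 - 6*32 / (8*(8^2 - 1)) = 1 - 192/504 = 0.619048.
Step 4: Under H0, t = rho * sqrt((n-2)/(1-rho^2)) = 1.9308 ~ t(6).
Step 5: Two-sided p-value from the t-distribution with 6 df = 0.101733.
Step 6: alpha = 0.1. fail to reject H0.

rho = 0.6190, p = 0.101733, fail to reject H0 at alpha = 0.1.


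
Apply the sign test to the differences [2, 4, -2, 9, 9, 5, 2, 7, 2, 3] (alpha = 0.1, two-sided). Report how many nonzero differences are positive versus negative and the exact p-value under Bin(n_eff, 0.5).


Step 1: Discard zero differences. Original n = 10; n_eff = number of nonzero differences = 10.
Nonzero differences (with sign): +2, +4, -2, +9, +9, +5, +2, +7, +2, +3
Step 2: Count signs: positive = 9, negative = 1.
Step 3: Under H0: P(positive) = 0.5, so the number of positives S ~ Bin(10, 0.5).
Step 4: Two-sided exact p-value = sum of Bin(10,0.5) probabilities at or below the observed probability = 0.021484.
Step 5: alpha = 0.1. reject H0.

n_eff = 10, pos = 9, neg = 1, p = 0.021484, reject H0.


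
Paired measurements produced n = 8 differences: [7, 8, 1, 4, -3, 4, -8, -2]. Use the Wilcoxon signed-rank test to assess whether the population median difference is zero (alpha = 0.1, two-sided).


Step 1: Drop any zero differences (none here) and take |d_i|.
|d| = [7, 8, 1, 4, 3, 4, 8, 2]
Step 2: Midrank |d_i| (ties get averaged ranks).
ranks: |7|->6, |8|->7.5, |1|->1, |4|->4.5, |3|->3, |4|->4.5, |8|->7.5, |2|->2
Step 3: Attach original signs; sum ranks with positive sign and with negative sign.
W+ = 6 + 7.5 + 1 + 4.5 + 4.5 = 23.5
W- = 3 + 7.5 + 2 = 12.5
(Check: W+ + W- = 36 should equal n(n+1)/2 = 36.)
Step 4: Test statistic W = min(W+, W-) = 12.5.
Step 5: Ties in |d|, so use the tie-corrected normal approximation.
        E[W] = n(n+1)/4 = 8*9/4 = 18.
        Tie groups: |d|=4 (t=2), |d|=8 (t=2); sum(t^3 - t) = 12.
        Var[W] = n(n+1)(2n+1)/24 - sum(t^3-t)/48 = 1224/24 - 12/48 = 50.75.
        z = (W - E[W]) / sqrt(Var[W]) = (12.5 - 18) / 7.1239 = -0.7720.
        Two-sided p = 2*Phi(z) = 0.440086.
Step 6: alpha = 0.1. fail to reject H0.

W+ = 23.5, W- = 12.5, W = min = 12.5, p = 0.440086, fail to reject H0.


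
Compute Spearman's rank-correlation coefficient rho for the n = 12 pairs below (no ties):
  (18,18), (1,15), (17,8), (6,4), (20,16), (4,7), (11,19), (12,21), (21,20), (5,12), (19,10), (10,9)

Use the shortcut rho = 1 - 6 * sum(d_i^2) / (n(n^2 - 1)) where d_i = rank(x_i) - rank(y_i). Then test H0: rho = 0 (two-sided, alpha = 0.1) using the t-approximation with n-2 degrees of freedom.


Step 1: Rank x and y separately (midranks; no ties here).
rank(x): 18->9, 1->1, 17->8, 6->4, 20->11, 4->2, 11->6, 12->7, 21->12, 5->3, 19->10, 10->5
rank(y): 18->9, 15->7, 8->3, 4->1, 16->8, 7->2, 19->10, 21->12, 20->11, 12->6, 10->5, 9->4
Step 2: d_i = R_x(i) - R_y(i); compute d_i^2.
  (9-9)^2=0, (1-7)^2=36, (8-3)^2=25, (4-1)^2=9, (11-8)^2=9, (2-2)^2=0, (6-10)^2=16, (7-12)^2=25, (12-11)^2=1, (3-6)^2=9, (10-5)^2=25, (5-4)^2=1
sum(d^2) = 156.
Step 3: rho = 1 - 6*156 / (12*(12^2 - 1)) = 1 - 936/1716 = 0.454545.
Step 4: Under H0, t = rho * sqrt((n-2)/(1-rho^2)) = 1.6137 ~ t(10).
Step 5: Two-sided p-value from the t-distribution with 10 df = 0.137658.
Step 6: alpha = 0.1. fail to reject H0.

rho = 0.4545, p = 0.137658, fail to reject H0 at alpha = 0.1.


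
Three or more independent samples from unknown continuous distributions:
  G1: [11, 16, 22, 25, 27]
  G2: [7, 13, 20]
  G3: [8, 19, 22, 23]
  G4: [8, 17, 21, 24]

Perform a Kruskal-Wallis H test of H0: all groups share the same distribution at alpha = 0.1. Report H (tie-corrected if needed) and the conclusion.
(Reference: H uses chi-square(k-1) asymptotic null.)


Step 1: Combine all N = 16 observations and assign midranks.
sorted (value, group, rank): (7,G2,1), (8,G3,2.5), (8,G4,2.5), (11,G1,4), (13,G2,5), (16,G1,6), (17,G4,7), (19,G3,8), (20,G2,9), (21,G4,10), (22,G1,11.5), (22,G3,11.5), (23,G3,13), (24,G4,14), (25,G1,15), (27,G1,16)
Step 2: Sum ranks within each group.
R_1 = 52.5 (n_1 = 5)
R_2 = 15 (n_2 = 3)
R_3 = 35 (n_3 = 4)
R_4 = 33.5 (n_4 = 4)
Step 3: H = 12/(N(N+1)) * sum(R_i^2/n_i) - 3(N+1)
     = 12/(16*17) * (52.5^2/5 + 15^2/3 + 35^2/4 + 33.5^2/4) - 3*17
     = 0.044118 * 1213.06 - 51
     = 2.517463.
Step 4: Ties present; correction factor C = 1 - 12/(16^3 - 16) = 0.997059. Corrected H = 2.517463 / 0.997059 = 2.524889.
Step 5: Under H0, H ~ chi^2(3); p-value = 0.470810.
Step 6: alpha = 0.1. fail to reject H0.

H = 2.5249, df = 3, p = 0.470810, fail to reject H0.


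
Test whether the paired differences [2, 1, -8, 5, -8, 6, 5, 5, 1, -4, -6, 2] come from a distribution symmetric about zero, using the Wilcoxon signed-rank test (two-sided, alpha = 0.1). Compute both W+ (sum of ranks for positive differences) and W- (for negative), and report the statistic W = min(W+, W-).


Step 1: Drop any zero differences (none here) and take |d_i|.
|d| = [2, 1, 8, 5, 8, 6, 5, 5, 1, 4, 6, 2]
Step 2: Midrank |d_i| (ties get averaged ranks).
ranks: |2|->3.5, |1|->1.5, |8|->11.5, |5|->7, |8|->11.5, |6|->9.5, |5|->7, |5|->7, |1|->1.5, |4|->5, |6|->9.5, |2|->3.5
Step 3: Attach original signs; sum ranks with positive sign and with negative sign.
W+ = 3.5 + 1.5 + 7 + 9.5 + 7 + 7 + 1.5 + 3.5 = 40.5
W- = 11.5 + 11.5 + 5 + 9.5 = 37.5
(Check: W+ + W- = 78 should equal n(n+1)/2 = 78.)
Step 4: Test statistic W = min(W+, W-) = 37.5.
Step 5: Ties in |d|, so use the tie-corrected normal approximation.
        E[W] = n(n+1)/4 = 12*13/4 = 39.
        Tie groups: |d|=1 (t=2), |d|=2 (t=2), |d|=5 (t=3), |d|=6 (t=2), |d|=8 (t=2); sum(t^3 - t) = 48.
        Var[W] = n(n+1)(2n+1)/24 - sum(t^3-t)/48 = 3900/24 - 48/48 = 161.5.
        z = (W - E[W]) / sqrt(Var[W]) = (37.5 - 39) / 12.7083 = -0.1180.
        Two-sided p = 2*Phi(z) = 0.906041.
Step 6: alpha = 0.1. fail to reject H0.

W+ = 40.5, W- = 37.5, W = min = 37.5, p = 0.906041, fail to reject H0.


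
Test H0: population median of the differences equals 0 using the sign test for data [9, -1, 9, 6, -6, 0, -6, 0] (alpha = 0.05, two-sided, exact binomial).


Step 1: Discard zero differences. Original n = 8; n_eff = number of nonzero differences = 6.
Nonzero differences (with sign): +9, -1, +9, +6, -6, -6
Step 2: Count signs: positive = 3, negative = 3.
Step 3: Under H0: P(positive) = 0.5, so the number of positives S ~ Bin(6, 0.5).
Step 4: Two-sided exact p-value = sum of Bin(6,0.5) probabilities at or below the observed probability = 1.000000.
Step 5: alpha = 0.05. fail to reject H0.

n_eff = 6, pos = 3, neg = 3, p = 1.000000, fail to reject H0.


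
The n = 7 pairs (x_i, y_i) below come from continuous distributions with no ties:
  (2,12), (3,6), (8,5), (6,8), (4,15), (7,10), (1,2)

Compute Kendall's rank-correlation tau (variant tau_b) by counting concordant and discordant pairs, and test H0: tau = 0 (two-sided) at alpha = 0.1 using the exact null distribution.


Step 1: Enumerate the 21 unordered pairs (i,j) with i<j and classify each by sign(x_j-x_i) * sign(y_j-y_i).
  (1,2):dx=+1,dy=-6->D; (1,3):dx=+6,dy=-7->D; (1,4):dx=+4,dy=-4->D; (1,5):dx=+2,dy=+3->C
  (1,6):dx=+5,dy=-2->D; (1,7):dx=-1,dy=-10->C; (2,3):dx=+5,dy=-1->D; (2,4):dx=+3,dy=+2->C
  (2,5):dx=+1,dy=+9->C; (2,6):dx=+4,dy=+4->C; (2,7):dx=-2,dy=-4->C; (3,4):dx=-2,dy=+3->D
  (3,5):dx=-4,dy=+10->D; (3,6):dx=-1,dy=+5->D; (3,7):dx=-7,dy=-3->C; (4,5):dx=-2,dy=+7->D
  (4,6):dx=+1,dy=+2->C; (4,7):dx=-5,dy=-6->C; (5,6):dx=+3,dy=-5->D; (5,7):dx=-3,dy=-13->C
  (6,7):dx=-6,dy=-8->C
Step 2: C = 11, D = 10, total pairs = 21.
Step 3: tau = (C - D)/(n(n-1)/2) = (11 - 10)/21 = 0.047619.
Step 4: Exact two-sided p-value (enumerate n! = 5040 permutations of y under H0): p = 1.000000.
Step 5: alpha = 0.1. fail to reject H0.

tau_b = 0.0476 (C=11, D=10), p = 1.000000, fail to reject H0.


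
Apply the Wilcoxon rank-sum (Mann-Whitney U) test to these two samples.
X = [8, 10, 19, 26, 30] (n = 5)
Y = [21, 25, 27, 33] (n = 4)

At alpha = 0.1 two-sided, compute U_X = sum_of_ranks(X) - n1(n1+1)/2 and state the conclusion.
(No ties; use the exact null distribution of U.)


Step 1: Combine and sort all 9 observations; assign midranks.
sorted (value, group): (8,X), (10,X), (19,X), (21,Y), (25,Y), (26,X), (27,Y), (30,X), (33,Y)
ranks: 8->1, 10->2, 19->3, 21->4, 25->5, 26->6, 27->7, 30->8, 33->9
Step 2: Rank sum for X: R1 = 1 + 2 + 3 + 6 + 8 = 20.
Step 3: U_X = R1 - n1(n1+1)/2 = 20 - 5*6/2 = 20 - 15 = 5.
       U_Y = n1*n2 - U_X = 20 - 5 = 15.
Step 4: No ties, so the exact null distribution of U (based on enumerating the C(9,5) = 126 equally likely rank assignments) gives the two-sided p-value.
Step 5: p-value = 0.285714; compare to alpha = 0.1. fail to reject H0.

U_X = 5, p = 0.285714, fail to reject H0 at alpha = 0.1.


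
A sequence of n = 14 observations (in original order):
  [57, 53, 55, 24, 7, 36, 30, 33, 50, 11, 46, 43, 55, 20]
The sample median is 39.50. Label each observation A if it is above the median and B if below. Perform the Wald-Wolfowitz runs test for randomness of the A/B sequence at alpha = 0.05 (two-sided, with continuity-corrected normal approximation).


Step 1: Compute median = 39.50; label A = above, B = below.
Labels in order: AAABBBBBABAAAB  (n_A = 7, n_B = 7)
Step 2: Count runs R = 6.
Step 3: Under H0 (random ordering), E[R] = 2*n_A*n_B/(n_A+n_B) + 1 = 2*7*7/14 + 1 = 8.0000.
        Var[R] = 2*n_A*n_B*(2*n_A*n_B - n_A - n_B) / ((n_A+n_B)^2 * (n_A+n_B-1)) = 8232/2548 = 3.2308.
        SD[R] = 1.7974.
Step 4: Continuity-corrected z = (R + 0.5 - E[R]) / SD[R] = (6 + 0.5 - 8.0000) / 1.7974 = -0.8345.
Step 5: Two-sided p-value via normal approximation = 2*(1 - Phi(|z|)) = 0.403986.
Step 6: alpha = 0.05. fail to reject H0.

R = 6, z = -0.8345, p = 0.403986, fail to reject H0.


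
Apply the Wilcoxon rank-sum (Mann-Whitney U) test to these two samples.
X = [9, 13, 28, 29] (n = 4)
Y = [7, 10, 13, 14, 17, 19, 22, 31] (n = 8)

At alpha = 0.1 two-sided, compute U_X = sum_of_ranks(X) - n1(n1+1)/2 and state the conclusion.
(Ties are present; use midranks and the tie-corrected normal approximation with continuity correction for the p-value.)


Step 1: Combine and sort all 12 observations; assign midranks.
sorted (value, group): (7,Y), (9,X), (10,Y), (13,X), (13,Y), (14,Y), (17,Y), (19,Y), (22,Y), (28,X), (29,X), (31,Y)
ranks: 7->1, 9->2, 10->3, 13->4.5, 13->4.5, 14->6, 17->7, 19->8, 22->9, 28->10, 29->11, 31->12
Step 2: Rank sum for X: R1 = 2 + 4.5 + 10 + 11 = 27.5.
Step 3: U_X = R1 - n1(n1+1)/2 = 27.5 - 4*5/2 = 27.5 - 10 = 17.5.
       U_Y = n1*n2 - U_X = 32 - 17.5 = 14.5.
Step 4: Ties are present, so use the tie-corrected normal approximation (with continuity correction) for the p-value.
Step 5: p-value = 0.864901; compare to alpha = 0.1. fail to reject H0.

U_X = 17.5, p = 0.864901, fail to reject H0 at alpha = 0.1.


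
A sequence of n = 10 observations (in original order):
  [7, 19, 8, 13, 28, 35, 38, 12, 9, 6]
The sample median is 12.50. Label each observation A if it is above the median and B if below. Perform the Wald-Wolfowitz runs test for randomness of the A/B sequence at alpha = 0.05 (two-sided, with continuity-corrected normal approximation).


Step 1: Compute median = 12.50; label A = above, B = below.
Labels in order: BABAAAABBB  (n_A = 5, n_B = 5)
Step 2: Count runs R = 5.
Step 3: Under H0 (random ordering), E[R] = 2*n_A*n_B/(n_A+n_B) + 1 = 2*5*5/10 + 1 = 6.0000.
        Var[R] = 2*n_A*n_B*(2*n_A*n_B - n_A - n_B) / ((n_A+n_B)^2 * (n_A+n_B-1)) = 2000/900 = 2.2222.
        SD[R] = 1.4907.
Step 4: Continuity-corrected z = (R + 0.5 - E[R]) / SD[R] = (5 + 0.5 - 6.0000) / 1.4907 = -0.3354.
Step 5: Two-sided p-value via normal approximation = 2*(1 - Phi(|z|)) = 0.737316.
Step 6: alpha = 0.05. fail to reject H0.

R = 5, z = -0.3354, p = 0.737316, fail to reject H0.


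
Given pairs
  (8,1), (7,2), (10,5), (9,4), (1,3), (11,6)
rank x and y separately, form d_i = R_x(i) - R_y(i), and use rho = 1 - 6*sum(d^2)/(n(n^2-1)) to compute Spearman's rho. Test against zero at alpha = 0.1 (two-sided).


Step 1: Rank x and y separately (midranks; no ties here).
rank(x): 8->3, 7->2, 10->5, 9->4, 1->1, 11->6
rank(y): 1->1, 2->2, 5->5, 4->4, 3->3, 6->6
Step 2: d_i = R_x(i) - R_y(i); compute d_i^2.
  (3-1)^2=4, (2-2)^2=0, (5-5)^2=0, (4-4)^2=0, (1-3)^2=4, (6-6)^2=0
sum(d^2) = 8.
Step 3: rho = 1 - 6*8 / (6*(6^2 - 1)) = 1 - 48/210 = 0.771429.
Step 4: Under H0, t = rho * sqrt((n-2)/(1-rho^2)) = 2.4247 ~ t(4).
Step 5: Two-sided p-value from the t-distribution with 4 df = 0.072397.
Step 6: alpha = 0.1. reject H0.

rho = 0.7714, p = 0.072397, reject H0 at alpha = 0.1.


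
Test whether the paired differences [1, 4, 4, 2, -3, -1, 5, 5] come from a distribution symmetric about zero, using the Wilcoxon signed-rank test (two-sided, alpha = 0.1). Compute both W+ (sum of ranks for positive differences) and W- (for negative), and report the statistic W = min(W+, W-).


Step 1: Drop any zero differences (none here) and take |d_i|.
|d| = [1, 4, 4, 2, 3, 1, 5, 5]
Step 2: Midrank |d_i| (ties get averaged ranks).
ranks: |1|->1.5, |4|->5.5, |4|->5.5, |2|->3, |3|->4, |1|->1.5, |5|->7.5, |5|->7.5
Step 3: Attach original signs; sum ranks with positive sign and with negative sign.
W+ = 1.5 + 5.5 + 5.5 + 3 + 7.5 + 7.5 = 30.5
W- = 4 + 1.5 = 5.5
(Check: W+ + W- = 36 should equal n(n+1)/2 = 36.)
Step 4: Test statistic W = min(W+, W-) = 5.5.
Step 5: Ties in |d|, so use the tie-corrected normal approximation.
        E[W] = n(n+1)/4 = 8*9/4 = 18.
        Tie groups: |d|=1 (t=2), |d|=4 (t=2), |d|=5 (t=2); sum(t^3 - t) = 18.
        Var[W] = n(n+1)(2n+1)/24 - sum(t^3-t)/48 = 1224/24 - 18/48 = 50.625.
        z = (W - E[W]) / sqrt(Var[W]) = (5.5 - 18) / 7.1151 = -1.7568.
        Two-sided p = 2*Phi(z) = 0.078948.
Step 6: alpha = 0.1. reject H0.

W+ = 30.5, W- = 5.5, W = min = 5.5, p = 0.078948, reject H0.


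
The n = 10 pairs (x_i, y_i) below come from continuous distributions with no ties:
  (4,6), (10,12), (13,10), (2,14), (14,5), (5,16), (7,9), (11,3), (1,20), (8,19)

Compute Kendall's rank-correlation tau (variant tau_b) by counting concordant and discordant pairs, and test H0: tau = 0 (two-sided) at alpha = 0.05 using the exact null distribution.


Step 1: Enumerate the 45 unordered pairs (i,j) with i<j and classify each by sign(x_j-x_i) * sign(y_j-y_i).
  (1,2):dx=+6,dy=+6->C; (1,3):dx=+9,dy=+4->C; (1,4):dx=-2,dy=+8->D; (1,5):dx=+10,dy=-1->D
  (1,6):dx=+1,dy=+10->C; (1,7):dx=+3,dy=+3->C; (1,8):dx=+7,dy=-3->D; (1,9):dx=-3,dy=+14->D
  (1,10):dx=+4,dy=+13->C; (2,3):dx=+3,dy=-2->D; (2,4):dx=-8,dy=+2->D; (2,5):dx=+4,dy=-7->D
  (2,6):dx=-5,dy=+4->D; (2,7):dx=-3,dy=-3->C; (2,8):dx=+1,dy=-9->D; (2,9):dx=-9,dy=+8->D
  (2,10):dx=-2,dy=+7->D; (3,4):dx=-11,dy=+4->D; (3,5):dx=+1,dy=-5->D; (3,6):dx=-8,dy=+6->D
  (3,7):dx=-6,dy=-1->C; (3,8):dx=-2,dy=-7->C; (3,9):dx=-12,dy=+10->D; (3,10):dx=-5,dy=+9->D
  (4,5):dx=+12,dy=-9->D; (4,6):dx=+3,dy=+2->C; (4,7):dx=+5,dy=-5->D; (4,8):dx=+9,dy=-11->D
  (4,9):dx=-1,dy=+6->D; (4,10):dx=+6,dy=+5->C; (5,6):dx=-9,dy=+11->D; (5,7):dx=-7,dy=+4->D
  (5,8):dx=-3,dy=-2->C; (5,9):dx=-13,dy=+15->D; (5,10):dx=-6,dy=+14->D; (6,7):dx=+2,dy=-7->D
  (6,8):dx=+6,dy=-13->D; (6,9):dx=-4,dy=+4->D; (6,10):dx=+3,dy=+3->C; (7,8):dx=+4,dy=-6->D
  (7,9):dx=-6,dy=+11->D; (7,10):dx=+1,dy=+10->C; (8,9):dx=-10,dy=+17->D; (8,10):dx=-3,dy=+16->D
  (9,10):dx=+7,dy=-1->D
Step 2: C = 13, D = 32, total pairs = 45.
Step 3: tau = (C - D)/(n(n-1)/2) = (13 - 32)/45 = -0.422222.
Step 4: Exact two-sided p-value (enumerate n! = 3628800 permutations of y under H0): p = 0.108313.
Step 5: alpha = 0.05. fail to reject H0.

tau_b = -0.4222 (C=13, D=32), p = 0.108313, fail to reject H0.


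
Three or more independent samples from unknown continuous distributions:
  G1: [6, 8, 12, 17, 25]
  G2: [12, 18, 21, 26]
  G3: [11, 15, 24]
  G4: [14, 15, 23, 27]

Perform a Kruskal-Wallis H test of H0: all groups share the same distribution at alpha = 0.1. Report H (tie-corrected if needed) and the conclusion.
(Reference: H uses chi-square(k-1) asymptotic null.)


Step 1: Combine all N = 16 observations and assign midranks.
sorted (value, group, rank): (6,G1,1), (8,G1,2), (11,G3,3), (12,G1,4.5), (12,G2,4.5), (14,G4,6), (15,G3,7.5), (15,G4,7.5), (17,G1,9), (18,G2,10), (21,G2,11), (23,G4,12), (24,G3,13), (25,G1,14), (26,G2,15), (27,G4,16)
Step 2: Sum ranks within each group.
R_1 = 30.5 (n_1 = 5)
R_2 = 40.5 (n_2 = 4)
R_3 = 23.5 (n_3 = 3)
R_4 = 41.5 (n_4 = 4)
Step 3: H = 12/(N(N+1)) * sum(R_i^2/n_i) - 3(N+1)
     = 12/(16*17) * (30.5^2/5 + 40.5^2/4 + 23.5^2/3 + 41.5^2/4) - 3*17
     = 0.044118 * 1210.76 - 51
     = 2.415809.
Step 4: Ties present; correction factor C = 1 - 12/(16^3 - 16) = 0.997059. Corrected H = 2.415809 / 0.997059 = 2.422935.
Step 5: Under H0, H ~ chi^2(3); p-value = 0.489380.
Step 6: alpha = 0.1. fail to reject H0.

H = 2.4229, df = 3, p = 0.489380, fail to reject H0.


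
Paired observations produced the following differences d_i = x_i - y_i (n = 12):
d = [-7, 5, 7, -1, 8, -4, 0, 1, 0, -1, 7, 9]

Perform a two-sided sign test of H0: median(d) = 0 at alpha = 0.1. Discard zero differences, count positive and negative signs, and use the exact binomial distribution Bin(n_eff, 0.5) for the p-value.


Step 1: Discard zero differences. Original n = 12; n_eff = number of nonzero differences = 10.
Nonzero differences (with sign): -7, +5, +7, -1, +8, -4, +1, -1, +7, +9
Step 2: Count signs: positive = 6, negative = 4.
Step 3: Under H0: P(positive) = 0.5, so the number of positives S ~ Bin(10, 0.5).
Step 4: Two-sided exact p-value = sum of Bin(10,0.5) probabilities at or below the observed probability = 0.753906.
Step 5: alpha = 0.1. fail to reject H0.

n_eff = 10, pos = 6, neg = 4, p = 0.753906, fail to reject H0.


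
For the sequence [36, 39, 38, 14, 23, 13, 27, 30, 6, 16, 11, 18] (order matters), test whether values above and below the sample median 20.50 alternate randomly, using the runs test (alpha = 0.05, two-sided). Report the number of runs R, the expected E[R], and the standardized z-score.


Step 1: Compute median = 20.50; label A = above, B = below.
Labels in order: AAABABAABBBB  (n_A = 6, n_B = 6)
Step 2: Count runs R = 6.
Step 3: Under H0 (random ordering), E[R] = 2*n_A*n_B/(n_A+n_B) + 1 = 2*6*6/12 + 1 = 7.0000.
        Var[R] = 2*n_A*n_B*(2*n_A*n_B - n_A - n_B) / ((n_A+n_B)^2 * (n_A+n_B-1)) = 4320/1584 = 2.7273.
        SD[R] = 1.6514.
Step 4: Continuity-corrected z = (R + 0.5 - E[R]) / SD[R] = (6 + 0.5 - 7.0000) / 1.6514 = -0.3028.
Step 5: Two-sided p-value via normal approximation = 2*(1 - Phi(|z|)) = 0.762069.
Step 6: alpha = 0.05. fail to reject H0.

R = 6, z = -0.3028, p = 0.762069, fail to reject H0.


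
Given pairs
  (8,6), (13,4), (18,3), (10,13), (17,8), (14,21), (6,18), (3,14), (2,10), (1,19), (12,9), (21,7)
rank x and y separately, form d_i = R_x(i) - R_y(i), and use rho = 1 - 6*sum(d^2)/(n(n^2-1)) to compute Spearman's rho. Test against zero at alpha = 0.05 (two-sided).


Step 1: Rank x and y separately (midranks; no ties here).
rank(x): 8->5, 13->8, 18->11, 10->6, 17->10, 14->9, 6->4, 3->3, 2->2, 1->1, 12->7, 21->12
rank(y): 6->3, 4->2, 3->1, 13->8, 8->5, 21->12, 18->10, 14->9, 10->7, 19->11, 9->6, 7->4
Step 2: d_i = R_x(i) - R_y(i); compute d_i^2.
  (5-3)^2=4, (8-2)^2=36, (11-1)^2=100, (6-8)^2=4, (10-5)^2=25, (9-12)^2=9, (4-10)^2=36, (3-9)^2=36, (2-7)^2=25, (1-11)^2=100, (7-6)^2=1, (12-4)^2=64
sum(d^2) = 440.
Step 3: rho = 1 - 6*440 / (12*(12^2 - 1)) = 1 - 2640/1716 = -0.538462.
Step 4: Under H0, t = rho * sqrt((n-2)/(1-rho^2)) = -2.0207 ~ t(10).
Step 5: Two-sided p-value from the t-distribution with 10 df = 0.070894.
Step 6: alpha = 0.05. fail to reject H0.

rho = -0.5385, p = 0.070894, fail to reject H0 at alpha = 0.05.


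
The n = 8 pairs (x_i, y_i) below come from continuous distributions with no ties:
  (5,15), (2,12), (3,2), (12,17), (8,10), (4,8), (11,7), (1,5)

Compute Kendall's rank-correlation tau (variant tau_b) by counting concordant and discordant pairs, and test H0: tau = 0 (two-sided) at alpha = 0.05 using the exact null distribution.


Step 1: Enumerate the 28 unordered pairs (i,j) with i<j and classify each by sign(x_j-x_i) * sign(y_j-y_i).
  (1,2):dx=-3,dy=-3->C; (1,3):dx=-2,dy=-13->C; (1,4):dx=+7,dy=+2->C; (1,5):dx=+3,dy=-5->D
  (1,6):dx=-1,dy=-7->C; (1,7):dx=+6,dy=-8->D; (1,8):dx=-4,dy=-10->C; (2,3):dx=+1,dy=-10->D
  (2,4):dx=+10,dy=+5->C; (2,5):dx=+6,dy=-2->D; (2,6):dx=+2,dy=-4->D; (2,7):dx=+9,dy=-5->D
  (2,8):dx=-1,dy=-7->C; (3,4):dx=+9,dy=+15->C; (3,5):dx=+5,dy=+8->C; (3,6):dx=+1,dy=+6->C
  (3,7):dx=+8,dy=+5->C; (3,8):dx=-2,dy=+3->D; (4,5):dx=-4,dy=-7->C; (4,6):dx=-8,dy=-9->C
  (4,7):dx=-1,dy=-10->C; (4,8):dx=-11,dy=-12->C; (5,6):dx=-4,dy=-2->C; (5,7):dx=+3,dy=-3->D
  (5,8):dx=-7,dy=-5->C; (6,7):dx=+7,dy=-1->D; (6,8):dx=-3,dy=-3->C; (7,8):dx=-10,dy=-2->C
Step 2: C = 19, D = 9, total pairs = 28.
Step 3: tau = (C - D)/(n(n-1)/2) = (19 - 9)/28 = 0.357143.
Step 4: Exact two-sided p-value (enumerate n! = 40320 permutations of y under H0): p = 0.275099.
Step 5: alpha = 0.05. fail to reject H0.

tau_b = 0.3571 (C=19, D=9), p = 0.275099, fail to reject H0.


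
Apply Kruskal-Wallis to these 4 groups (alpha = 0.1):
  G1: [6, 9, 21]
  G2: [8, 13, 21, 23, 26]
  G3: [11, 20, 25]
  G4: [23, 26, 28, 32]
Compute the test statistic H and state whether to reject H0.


Step 1: Combine all N = 15 observations and assign midranks.
sorted (value, group, rank): (6,G1,1), (8,G2,2), (9,G1,3), (11,G3,4), (13,G2,5), (20,G3,6), (21,G1,7.5), (21,G2,7.5), (23,G2,9.5), (23,G4,9.5), (25,G3,11), (26,G2,12.5), (26,G4,12.5), (28,G4,14), (32,G4,15)
Step 2: Sum ranks within each group.
R_1 = 11.5 (n_1 = 3)
R_2 = 36.5 (n_2 = 5)
R_3 = 21 (n_3 = 3)
R_4 = 51 (n_4 = 4)
Step 3: H = 12/(N(N+1)) * sum(R_i^2/n_i) - 3(N+1)
     = 12/(15*16) * (11.5^2/3 + 36.5^2/5 + 21^2/3 + 51^2/4) - 3*16
     = 0.050000 * 1107.78 - 48
     = 7.389167.
Step 4: Ties present; correction factor C = 1 - 18/(15^3 - 15) = 0.994643. Corrected H = 7.389167 / 0.994643 = 7.428965.
Step 5: Under H0, H ~ chi^2(3); p-value = 0.059412.
Step 6: alpha = 0.1. reject H0.

H = 7.4290, df = 3, p = 0.059412, reject H0.


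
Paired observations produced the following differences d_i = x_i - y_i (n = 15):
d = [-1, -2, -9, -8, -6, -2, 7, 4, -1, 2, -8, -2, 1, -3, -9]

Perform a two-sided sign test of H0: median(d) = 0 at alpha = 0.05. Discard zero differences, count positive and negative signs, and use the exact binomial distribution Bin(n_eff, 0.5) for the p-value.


Step 1: Discard zero differences. Original n = 15; n_eff = number of nonzero differences = 15.
Nonzero differences (with sign): -1, -2, -9, -8, -6, -2, +7, +4, -1, +2, -8, -2, +1, -3, -9
Step 2: Count signs: positive = 4, negative = 11.
Step 3: Under H0: P(positive) = 0.5, so the number of positives S ~ Bin(15, 0.5).
Step 4: Two-sided exact p-value = sum of Bin(15,0.5) probabilities at or below the observed probability = 0.118469.
Step 5: alpha = 0.05. fail to reject H0.

n_eff = 15, pos = 4, neg = 11, p = 0.118469, fail to reject H0.


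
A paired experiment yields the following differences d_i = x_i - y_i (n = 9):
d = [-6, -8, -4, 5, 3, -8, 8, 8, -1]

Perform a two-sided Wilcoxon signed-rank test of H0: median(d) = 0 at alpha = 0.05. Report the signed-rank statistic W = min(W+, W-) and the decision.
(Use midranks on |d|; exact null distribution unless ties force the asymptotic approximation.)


Step 1: Drop any zero differences (none here) and take |d_i|.
|d| = [6, 8, 4, 5, 3, 8, 8, 8, 1]
Step 2: Midrank |d_i| (ties get averaged ranks).
ranks: |6|->5, |8|->7.5, |4|->3, |5|->4, |3|->2, |8|->7.5, |8|->7.5, |8|->7.5, |1|->1
Step 3: Attach original signs; sum ranks with positive sign and with negative sign.
W+ = 4 + 2 + 7.5 + 7.5 = 21
W- = 5 + 7.5 + 3 + 7.5 + 1 = 24
(Check: W+ + W- = 45 should equal n(n+1)/2 = 45.)
Step 4: Test statistic W = min(W+, W-) = 21.
Step 5: Ties in |d|, so use the tie-corrected normal approximation.
        E[W] = n(n+1)/4 = 9*10/4 = 22.5.
        Tie groups: |d|=8 (t=4); sum(t^3 - t) = 60.
        Var[W] = n(n+1)(2n+1)/24 - sum(t^3-t)/48 = 1710/24 - 60/48 = 70.
        z = (W - E[W]) / sqrt(Var[W]) = (21 - 22.5) / 8.3666 = -0.1793.
        Two-sided p = 2*Phi(z) = 0.857714.
Step 6: alpha = 0.05. fail to reject H0.

W+ = 21, W- = 24, W = min = 21, p = 0.857714, fail to reject H0.


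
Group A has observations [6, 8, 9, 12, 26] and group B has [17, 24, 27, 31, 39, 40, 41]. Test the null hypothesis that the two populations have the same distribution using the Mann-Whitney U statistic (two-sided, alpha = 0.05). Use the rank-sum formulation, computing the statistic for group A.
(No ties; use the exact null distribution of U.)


Step 1: Combine and sort all 12 observations; assign midranks.
sorted (value, group): (6,X), (8,X), (9,X), (12,X), (17,Y), (24,Y), (26,X), (27,Y), (31,Y), (39,Y), (40,Y), (41,Y)
ranks: 6->1, 8->2, 9->3, 12->4, 17->5, 24->6, 26->7, 27->8, 31->9, 39->10, 40->11, 41->12
Step 2: Rank sum for X: R1 = 1 + 2 + 3 + 4 + 7 = 17.
Step 3: U_X = R1 - n1(n1+1)/2 = 17 - 5*6/2 = 17 - 15 = 2.
       U_Y = n1*n2 - U_X = 35 - 2 = 33.
Step 4: No ties, so the exact null distribution of U (based on enumerating the C(12,5) = 792 equally likely rank assignments) gives the two-sided p-value.
Step 5: p-value = 0.010101; compare to alpha = 0.05. reject H0.

U_X = 2, p = 0.010101, reject H0 at alpha = 0.05.


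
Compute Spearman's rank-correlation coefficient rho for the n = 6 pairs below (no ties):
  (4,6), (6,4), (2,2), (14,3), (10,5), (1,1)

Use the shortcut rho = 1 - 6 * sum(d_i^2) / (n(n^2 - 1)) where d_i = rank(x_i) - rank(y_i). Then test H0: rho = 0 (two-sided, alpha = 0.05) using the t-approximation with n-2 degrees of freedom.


Step 1: Rank x and y separately (midranks; no ties here).
rank(x): 4->3, 6->4, 2->2, 14->6, 10->5, 1->1
rank(y): 6->6, 4->4, 2->2, 3->3, 5->5, 1->1
Step 2: d_i = R_x(i) - R_y(i); compute d_i^2.
  (3-6)^2=9, (4-4)^2=0, (2-2)^2=0, (6-3)^2=9, (5-5)^2=0, (1-1)^2=0
sum(d^2) = 18.
Step 3: rho = 1 - 6*18 / (6*(6^2 - 1)) = 1 - 108/210 = 0.485714.
Step 4: Under H0, t = rho * sqrt((n-2)/(1-rho^2)) = 1.1113 ~ t(4).
Step 5: Two-sided p-value from the t-distribution with 4 df = 0.328723.
Step 6: alpha = 0.05. fail to reject H0.

rho = 0.4857, p = 0.328723, fail to reject H0 at alpha = 0.05.


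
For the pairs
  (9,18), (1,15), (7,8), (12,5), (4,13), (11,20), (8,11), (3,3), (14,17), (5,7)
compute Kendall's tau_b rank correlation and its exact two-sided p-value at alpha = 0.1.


Step 1: Enumerate the 45 unordered pairs (i,j) with i<j and classify each by sign(x_j-x_i) * sign(y_j-y_i).
  (1,2):dx=-8,dy=-3->C; (1,3):dx=-2,dy=-10->C; (1,4):dx=+3,dy=-13->D; (1,5):dx=-5,dy=-5->C
  (1,6):dx=+2,dy=+2->C; (1,7):dx=-1,dy=-7->C; (1,8):dx=-6,dy=-15->C; (1,9):dx=+5,dy=-1->D
  (1,10):dx=-4,dy=-11->C; (2,3):dx=+6,dy=-7->D; (2,4):dx=+11,dy=-10->D; (2,5):dx=+3,dy=-2->D
  (2,6):dx=+10,dy=+5->C; (2,7):dx=+7,dy=-4->D; (2,8):dx=+2,dy=-12->D; (2,9):dx=+13,dy=+2->C
  (2,10):dx=+4,dy=-8->D; (3,4):dx=+5,dy=-3->D; (3,5):dx=-3,dy=+5->D; (3,6):dx=+4,dy=+12->C
  (3,7):dx=+1,dy=+3->C; (3,8):dx=-4,dy=-5->C; (3,9):dx=+7,dy=+9->C; (3,10):dx=-2,dy=-1->C
  (4,5):dx=-8,dy=+8->D; (4,6):dx=-1,dy=+15->D; (4,7):dx=-4,dy=+6->D; (4,8):dx=-9,dy=-2->C
  (4,9):dx=+2,dy=+12->C; (4,10):dx=-7,dy=+2->D; (5,6):dx=+7,dy=+7->C; (5,7):dx=+4,dy=-2->D
  (5,8):dx=-1,dy=-10->C; (5,9):dx=+10,dy=+4->C; (5,10):dx=+1,dy=-6->D; (6,7):dx=-3,dy=-9->C
  (6,8):dx=-8,dy=-17->C; (6,9):dx=+3,dy=-3->D; (6,10):dx=-6,dy=-13->C; (7,8):dx=-5,dy=-8->C
  (7,9):dx=+6,dy=+6->C; (7,10):dx=-3,dy=-4->C; (8,9):dx=+11,dy=+14->C; (8,10):dx=+2,dy=+4->C
  (9,10):dx=-9,dy=-10->C
Step 2: C = 28, D = 17, total pairs = 45.
Step 3: tau = (C - D)/(n(n-1)/2) = (28 - 17)/45 = 0.244444.
Step 4: Exact two-sided p-value (enumerate n! = 3628800 permutations of y under H0): p = 0.380720.
Step 5: alpha = 0.1. fail to reject H0.

tau_b = 0.2444 (C=28, D=17), p = 0.380720, fail to reject H0.


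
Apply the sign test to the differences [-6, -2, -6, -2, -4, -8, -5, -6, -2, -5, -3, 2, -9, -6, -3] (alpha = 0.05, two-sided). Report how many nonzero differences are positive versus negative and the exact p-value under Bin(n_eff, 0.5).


Step 1: Discard zero differences. Original n = 15; n_eff = number of nonzero differences = 15.
Nonzero differences (with sign): -6, -2, -6, -2, -4, -8, -5, -6, -2, -5, -3, +2, -9, -6, -3
Step 2: Count signs: positive = 1, negative = 14.
Step 3: Under H0: P(positive) = 0.5, so the number of positives S ~ Bin(15, 0.5).
Step 4: Two-sided exact p-value = sum of Bin(15,0.5) probabilities at or below the observed probability = 0.000977.
Step 5: alpha = 0.05. reject H0.

n_eff = 15, pos = 1, neg = 14, p = 0.000977, reject H0.


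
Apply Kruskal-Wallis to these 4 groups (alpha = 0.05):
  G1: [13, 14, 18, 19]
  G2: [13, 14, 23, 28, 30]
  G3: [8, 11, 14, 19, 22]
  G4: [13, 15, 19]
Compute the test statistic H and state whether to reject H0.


Step 1: Combine all N = 17 observations and assign midranks.
sorted (value, group, rank): (8,G3,1), (11,G3,2), (13,G1,4), (13,G2,4), (13,G4,4), (14,G1,7), (14,G2,7), (14,G3,7), (15,G4,9), (18,G1,10), (19,G1,12), (19,G3,12), (19,G4,12), (22,G3,14), (23,G2,15), (28,G2,16), (30,G2,17)
Step 2: Sum ranks within each group.
R_1 = 33 (n_1 = 4)
R_2 = 59 (n_2 = 5)
R_3 = 36 (n_3 = 5)
R_4 = 25 (n_4 = 3)
Step 3: H = 12/(N(N+1)) * sum(R_i^2/n_i) - 3(N+1)
     = 12/(17*18) * (33^2/4 + 59^2/5 + 36^2/5 + 25^2/3) - 3*18
     = 0.039216 * 1435.98 - 54
     = 2.313072.
Step 4: Ties present; correction factor C = 1 - 72/(17^3 - 17) = 0.985294. Corrected H = 2.313072 / 0.985294 = 2.347595.
Step 5: Under H0, H ~ chi^2(3); p-value = 0.503464.
Step 6: alpha = 0.05. fail to reject H0.

H = 2.3476, df = 3, p = 0.503464, fail to reject H0.


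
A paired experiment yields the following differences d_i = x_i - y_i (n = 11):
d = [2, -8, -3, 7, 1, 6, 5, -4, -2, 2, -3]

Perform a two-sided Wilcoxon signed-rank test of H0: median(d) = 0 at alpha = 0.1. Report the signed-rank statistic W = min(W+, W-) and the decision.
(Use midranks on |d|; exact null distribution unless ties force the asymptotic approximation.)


Step 1: Drop any zero differences (none here) and take |d_i|.
|d| = [2, 8, 3, 7, 1, 6, 5, 4, 2, 2, 3]
Step 2: Midrank |d_i| (ties get averaged ranks).
ranks: |2|->3, |8|->11, |3|->5.5, |7|->10, |1|->1, |6|->9, |5|->8, |4|->7, |2|->3, |2|->3, |3|->5.5
Step 3: Attach original signs; sum ranks with positive sign and with negative sign.
W+ = 3 + 10 + 1 + 9 + 8 + 3 = 34
W- = 11 + 5.5 + 7 + 3 + 5.5 = 32
(Check: W+ + W- = 66 should equal n(n+1)/2 = 66.)
Step 4: Test statistic W = min(W+, W-) = 32.
Step 5: Ties in |d|, so use the tie-corrected normal approximation.
        E[W] = n(n+1)/4 = 11*12/4 = 33.
        Tie groups: |d|=2 (t=3), |d|=3 (t=2); sum(t^3 - t) = 30.
        Var[W] = n(n+1)(2n+1)/24 - sum(t^3-t)/48 = 3036/24 - 30/48 = 125.875.
        z = (W - E[W]) / sqrt(Var[W]) = (32 - 33) / 11.2194 = -0.0891.
        Two-sided p = 2*Phi(z) = 0.928978.
Step 6: alpha = 0.1. fail to reject H0.

W+ = 34, W- = 32, W = min = 32, p = 0.928978, fail to reject H0.


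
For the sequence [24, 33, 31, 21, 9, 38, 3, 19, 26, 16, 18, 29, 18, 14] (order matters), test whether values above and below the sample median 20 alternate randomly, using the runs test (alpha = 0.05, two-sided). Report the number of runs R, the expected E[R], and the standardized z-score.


Step 1: Compute median = 20; label A = above, B = below.
Labels in order: AAAABABBABBABB  (n_A = 7, n_B = 7)
Step 2: Count runs R = 8.
Step 3: Under H0 (random ordering), E[R] = 2*n_A*n_B/(n_A+n_B) + 1 = 2*7*7/14 + 1 = 8.0000.
        Var[R] = 2*n_A*n_B*(2*n_A*n_B - n_A - n_B) / ((n_A+n_B)^2 * (n_A+n_B-1)) = 8232/2548 = 3.2308.
        SD[R] = 1.7974.
Step 4: R = E[R], so z = 0 with no continuity correction.
Step 5: Two-sided p-value via normal approximation = 2*(1 - Phi(|z|)) = 1.000000.
Step 6: alpha = 0.05. fail to reject H0.

R = 8, z = 0.0000, p = 1.000000, fail to reject H0.


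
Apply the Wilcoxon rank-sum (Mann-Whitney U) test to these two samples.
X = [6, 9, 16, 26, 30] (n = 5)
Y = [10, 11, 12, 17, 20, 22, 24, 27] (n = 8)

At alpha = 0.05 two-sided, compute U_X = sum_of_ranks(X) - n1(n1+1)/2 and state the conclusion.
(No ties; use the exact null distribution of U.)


Step 1: Combine and sort all 13 observations; assign midranks.
sorted (value, group): (6,X), (9,X), (10,Y), (11,Y), (12,Y), (16,X), (17,Y), (20,Y), (22,Y), (24,Y), (26,X), (27,Y), (30,X)
ranks: 6->1, 9->2, 10->3, 11->4, 12->5, 16->6, 17->7, 20->8, 22->9, 24->10, 26->11, 27->12, 30->13
Step 2: Rank sum for X: R1 = 1 + 2 + 6 + 11 + 13 = 33.
Step 3: U_X = R1 - n1(n1+1)/2 = 33 - 5*6/2 = 33 - 15 = 18.
       U_Y = n1*n2 - U_X = 40 - 18 = 22.
Step 4: No ties, so the exact null distribution of U (based on enumerating the C(13,5) = 1287 equally likely rank assignments) gives the two-sided p-value.
Step 5: p-value = 0.832945; compare to alpha = 0.05. fail to reject H0.

U_X = 18, p = 0.832945, fail to reject H0 at alpha = 0.05.
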